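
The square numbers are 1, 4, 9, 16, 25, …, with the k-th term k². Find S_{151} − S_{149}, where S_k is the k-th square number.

600

151² = 22801 and 149² = 22201.
Difference: 22801 − 22201 = 600.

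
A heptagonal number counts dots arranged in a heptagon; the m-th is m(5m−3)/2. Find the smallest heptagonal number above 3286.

Solve n(5n−3)/2 > 3286 for integer n.
The largest n with value ≤ 3286 is 36 (since 3186 ≤ 3286 < 3367), so the first above is n = 37, value 3367.

3367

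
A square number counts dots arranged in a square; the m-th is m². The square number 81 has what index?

We need n² = 81, so n = √81 = 9.
Check: 9² = 81. ✓

9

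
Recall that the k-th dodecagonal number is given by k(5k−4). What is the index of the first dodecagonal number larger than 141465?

Solve n(5n−4) > 141465 for integer n.
The largest n with value ≤ 141465 is 168 (since 140448 ≤ 141465 < 142129), so the first above is n = 169, value 142129.

169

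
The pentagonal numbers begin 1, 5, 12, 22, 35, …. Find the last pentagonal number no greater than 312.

Solve n(3n−1)/2 ≤ 312 for integer n.
n = 14 gives 287 ≤ 312, while n = 15 gives 330 > 312; so the answer is 287.

287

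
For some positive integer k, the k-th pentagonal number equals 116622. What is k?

Set n(3n−1)/2 = 116622, giving 3n² − n − 233244 = 0.
The discriminant is 1 + 24·116622 = 2798929, and √2798929 = 1673.
So n = (1 + 1673) / 6 = 1674/6 = 279.

279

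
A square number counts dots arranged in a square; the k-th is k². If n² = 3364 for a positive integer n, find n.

We need n² = 3364, so n = √3364 = 58.

58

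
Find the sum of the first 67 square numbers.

Σ_{i=1}^{67} i² = 67·68·135/6 = 102510.

102510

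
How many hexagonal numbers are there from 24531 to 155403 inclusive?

169

The n-th hexagonal number is n(2n−1).
Smallest index with value ≥ 24531: n = 111 (giving 24531).
Largest index with value ≤ 155403: n = 279 (giving 155403).
Indices 111 through 279: 169 terms.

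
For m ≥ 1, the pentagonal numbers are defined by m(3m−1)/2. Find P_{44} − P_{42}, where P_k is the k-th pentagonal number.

257

44·(3·44 − 1)/2 = 2882 and 42·(3·42 − 1)/2 = 2625.
Difference: 2882 − 2625 = 257.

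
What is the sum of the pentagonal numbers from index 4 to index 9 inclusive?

Σ i(3i−1)/2 = (3Σi² − Σi) / 2 over i = 4..9.
Σi = 45 − 6 = 39 and Σi² = 285 − 14 = 271.
(3·271 − 1·39) / 2 = 774/2 = 387.

387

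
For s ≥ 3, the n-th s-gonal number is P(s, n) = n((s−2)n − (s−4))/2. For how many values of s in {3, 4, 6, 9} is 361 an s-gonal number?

s = 3: P(3, 26) = 351 and P(3, 27) = 378; 361 is not s-gonal.
s = 4: P(4, 19) = 361. ✓
s = 6: P(6, 13) = 325 and P(6, 14) = 378; 361 is not s-gonal.
s = 9: P(9, 10) = 325 and P(9, 11) = 396; 361 is not s-gonal.
Hits: s ∈ {4} → 1.

1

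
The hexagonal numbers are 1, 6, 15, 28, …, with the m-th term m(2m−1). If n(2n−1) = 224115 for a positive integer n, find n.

Set n(2n−1) = 224115, giving 2n² − n − 224115 = 0.
So n = (1 + 1339) / 4 = 1340/4 = 335.

335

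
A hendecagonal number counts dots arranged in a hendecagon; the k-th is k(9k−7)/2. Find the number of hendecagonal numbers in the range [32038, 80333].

The n-th hendecagonal number is n(9n−7)/2.
Smallest index with value ≥ 32038: n = 85 (giving 32215).
Largest index with value ≤ 80333: n = 134 (giving 80333).
Indices 85 through 134: 50 terms.

50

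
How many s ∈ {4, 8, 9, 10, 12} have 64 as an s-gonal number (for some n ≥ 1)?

2

s = 4: P(4, 8) = 64. ✓
s = 8: P(8, 4) = 40 and P(8, 5) = 65; 64 is not s-gonal.
s = 9: P(9, 4) = 46 and P(9, 5) = 75; 64 is not s-gonal.
s = 10: P(10, 4) = 52 and P(10, 5) = 85; 64 is not s-gonal.
s = 12: P(12, 4) = 64. ✓
Hits: s ∈ {4, 12} → 2.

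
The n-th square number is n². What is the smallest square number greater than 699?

729

Solve n² > 699 for integer n.
The largest n with value ≤ 699 is 26 (since 676 ≤ 699 < 729), so the first above is n = 27, value 729.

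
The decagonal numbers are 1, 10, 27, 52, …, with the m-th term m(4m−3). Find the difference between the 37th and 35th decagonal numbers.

570

37·(4·37 − 3) = 5365 and 35·(4·35 − 3) = 4795.
Difference: 5365 − 4795 = 570.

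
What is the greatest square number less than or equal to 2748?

2704

Solve n² ≤ 2748 for integer n.
n = 52 gives 2704 ≤ 2748, while n = 53 gives 2809 > 2748; so the answer is 2704.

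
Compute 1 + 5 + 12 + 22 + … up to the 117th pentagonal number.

807651

Σ i(3i−1)/2 = (3Σi² − Σi) / 2 over i = 1..117.
Σi = 6903 and Σi² = 540735.
(3·540735 − 1·6903) / 2 = 1615302/2 = 807651.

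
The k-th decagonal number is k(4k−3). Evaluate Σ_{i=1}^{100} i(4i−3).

Σ i(4i−3) = 4Σi² − 3Σi over i = 1..100.
Σi = 5050 and Σi² = 338350.
4·338350 − 3·5050 = 1338250.

1338250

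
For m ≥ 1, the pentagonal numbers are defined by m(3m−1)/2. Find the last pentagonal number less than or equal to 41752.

41750

Solve n(3n−1)/2 ≤ 41752 for integer n.
n = 167 gives 41750 ≤ 41752, while n = 168 gives 42252 > 41752; so the answer is 41750.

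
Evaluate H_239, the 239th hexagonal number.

The 239th hexagonal number is n(2n−1) with n = 239.
239·(2·239 − 1) = 239·477 = 114003.

114003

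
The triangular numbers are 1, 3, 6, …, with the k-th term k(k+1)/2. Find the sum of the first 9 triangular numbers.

165

Σ i(i+1)/2 = (Σi² + Σi) / 2 over i = 1..9.
Σi = 45 and Σi² = 285.
(1·285 + 1·45) / 2 = 330/2 = 165.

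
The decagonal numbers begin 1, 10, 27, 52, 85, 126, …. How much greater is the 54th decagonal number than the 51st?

54·(4·54 − 3) = 11502 and 51·(4·51 − 3) = 10251.
Difference: 11502 − 10251 = 1251.

1251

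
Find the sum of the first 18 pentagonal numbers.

Σ i(3i−1)/2 = (3Σi² − Σi) / 2 over i = 1..18.
Σi = 171 and Σi² = 2109.
(3·2109 − 1·171) / 2 = 6156/2 = 3078.

3078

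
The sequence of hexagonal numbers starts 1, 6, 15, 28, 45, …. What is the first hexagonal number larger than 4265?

4371

Solve n(2n−1) > 4265 for integer n.
The largest n with value ≤ 4265 is 46 (since 4186 ≤ 4265 < 4371), so the first above is n = 47, value 4371.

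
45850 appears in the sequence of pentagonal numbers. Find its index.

175

Set n(3n−1)/2 = 45850, giving 3n² − n − 91700 = 0.
So n = (1 + 1049) / 6 = 1050/6 = 175.
Check: 175·(3·175 − 1)/2 = 45850. ✓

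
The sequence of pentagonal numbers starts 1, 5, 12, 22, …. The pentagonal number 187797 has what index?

354

Set n(3n−1)/2 = 187797, giving 3n² − n − 375594 = 0.
So n = (1 + 2123) / 6 = 2124/6 = 354.
Check: 354·(3·354 − 1)/2 = 187797. ✓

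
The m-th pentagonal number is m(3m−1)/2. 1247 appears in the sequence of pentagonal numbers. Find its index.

Set n(3n−1)/2 = 1247, giving 3n² − n − 2494 = 0.
The discriminant is 1 + 24·1247 = 29929, and √29929 = 173.
So n = (1 + 173) / 6 = 174/6 = 29.
Check: 29·(3·29 − 1)/2 = 1247. ✓

29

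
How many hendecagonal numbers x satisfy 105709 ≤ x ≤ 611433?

216

The n-th hendecagonal number is n(9n−7)/2.
Smallest index with value ≥ 105709: n = 154 (giving 106183).
Largest index with value ≤ 611433: n = 369 (giving 611433).
Indices 154 through 369: 216 terms.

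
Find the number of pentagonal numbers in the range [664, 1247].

The n-th pentagonal number is n(3n−1)/2.
Smallest index with value ≥ 664: n = 22 (giving 715).
Largest index with value ≤ 1247: n = 29 (giving 1247).
Indices 22 through 29: 8 terms.

8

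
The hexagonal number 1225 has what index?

Set n(2n−1) = 1225, giving 2n² − n − 1225 = 0.
The discriminant is 1 + 8·1225 = 9801, and √9801 = 99.
So n = (1 + 99) / 4 = 100/4 = 25.
Check: 25·(2·25 − 1) = 1225. ✓

25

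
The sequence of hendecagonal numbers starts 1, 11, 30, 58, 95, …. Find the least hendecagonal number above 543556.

Solve n(9n−7)/2 > 543556 for integer n.
The largest n with value ≤ 543556 is 347 (since 540626 ≤ 543556 < 543750), so the first above is n = 348, value 543750.

543750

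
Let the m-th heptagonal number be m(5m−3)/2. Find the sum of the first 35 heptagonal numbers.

Σ i(5i−3)/2 = (5Σi² − 3Σi) / 2 over i = 1..35.
Σi = 630 and Σi² = 14910.
(5·14910 − 3·630) / 2 = 72660/2 = 36330.

36330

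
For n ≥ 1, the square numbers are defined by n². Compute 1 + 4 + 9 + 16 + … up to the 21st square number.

Σ_{i=1}^{21} i² = 21·22·43/6 = 3311.

3311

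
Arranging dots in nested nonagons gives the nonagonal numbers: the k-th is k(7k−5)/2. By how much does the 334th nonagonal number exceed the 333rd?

Consecutive nonagonal numbers differ by 7n − 6: here 7·334 − 6 = 2332.

2332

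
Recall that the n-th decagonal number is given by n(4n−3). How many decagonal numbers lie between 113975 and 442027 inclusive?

The n-th decagonal number is n(4n−3).
Smallest index with value ≥ 113975: n = 170 (giving 115090).
Largest index with value ≤ 442027: n = 332 (giving 439900).
Indices 170 through 332: 163 terms.

163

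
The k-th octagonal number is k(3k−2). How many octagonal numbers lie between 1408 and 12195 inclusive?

The n-th octagonal number is n(3n−2).
Smallest index with value ≥ 1408: n = 22 (giving 1408).
Largest index with value ≤ 12195: n = 64 (giving 12160).
Indices 22 through 64: 43 terms.

43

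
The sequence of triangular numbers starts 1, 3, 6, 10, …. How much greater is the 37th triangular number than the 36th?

Consecutive triangular numbers differ by n: T_{37} − T_{36} = 37.

37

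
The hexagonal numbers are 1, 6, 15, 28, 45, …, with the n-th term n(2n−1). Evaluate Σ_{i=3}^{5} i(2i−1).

Σ i(2i−1) = 2Σi² − Σi over i = 3..5.
Σi = 15 − 3 = 12 and Σi² = 55 − 5 = 50.
2·50 − 1·12 = 88.

88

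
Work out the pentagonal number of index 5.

35

The 5th pentagonal number is n(3n−1)/2 with n = 5.
5·(3·5 − 1)/2 = 5·14/2 = 5·7 = 35.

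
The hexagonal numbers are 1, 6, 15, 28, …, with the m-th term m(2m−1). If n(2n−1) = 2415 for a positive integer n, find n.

35

Set n(2n−1) = 2415, giving 2n² − n − 2415 = 0.
The discriminant is 1 + 8·2415 = 19321, and √19321 = 139.
So n = (1 + 139) / 4 = 140/4 = 35.
Check: 35·(2·35 − 1) = 2415. ✓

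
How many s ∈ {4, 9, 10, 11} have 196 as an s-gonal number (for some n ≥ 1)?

2

s = 4: P(4, 14) = 196. ✓
s = 9: P(9, 7) = 154 and P(9, 8) = 204; 196 is not s-gonal.
s = 10: P(10, 7) = 175 and P(10, 8) = 232; 196 is not s-gonal.
s = 11: P(11, 7) = 196. ✓
Hits: s ∈ {4, 11} → 2.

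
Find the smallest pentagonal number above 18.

Solve n(3n−1)/2 > 18 for integer n.
The largest n with value ≤ 18 is 3 (since 12 ≤ 18 < 22), so the first above is n = 4, value 22.

22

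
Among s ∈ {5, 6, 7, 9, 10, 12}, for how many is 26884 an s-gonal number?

2

s = 5: P(5, 134) = 26867 and P(5, 135) = 27270; 26884 is not s-gonal.
s = 6: P(6, 116) = 26796 and P(6, 117) = 27261; 26884 is not s-gonal.
s = 7: P(7, 104) = 26884. ✓
s = 9: P(9, 88) = 26884. ✓
s = 10: P(10, 82) = 26650 and P(10, 83) = 27307; 26884 is not s-gonal.
s = 12: P(12, 73) = 26353 and P(12, 74) = 27084; 26884 is not s-gonal.
Hits: s ∈ {7, 9} → 2.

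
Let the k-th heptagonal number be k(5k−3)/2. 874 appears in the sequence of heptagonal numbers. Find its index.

19

Set n(5n−3)/2 = 874, giving 5n² − 3n − 1748 = 0.
The discriminant is 9 + 40·874 = 34969, and √34969 = 187.
So n = (3 + 187) / 10 = 190/10 = 19.
Check: 19·(5·19 − 3)/2 = 874. ✓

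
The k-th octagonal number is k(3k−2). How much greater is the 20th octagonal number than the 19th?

115

Consecutive octagonal numbers differ by 6n − 5: here 6·20 − 5 = 115.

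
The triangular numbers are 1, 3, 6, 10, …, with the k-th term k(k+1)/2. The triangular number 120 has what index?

Set n(n+1)/2 = 120, giving n² + n − 240 = 0.
The discriminant is 1 + 8·120 = 961, and √961 = 31.
So n = (-1 + 31) / 2 = 30/2 = 15.
Check: 15·16/2 = 120. ✓

15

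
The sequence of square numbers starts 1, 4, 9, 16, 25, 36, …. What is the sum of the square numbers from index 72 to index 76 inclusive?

Σ_{i=72}^{76} i² = 149226 − 121836 = 27390.

27390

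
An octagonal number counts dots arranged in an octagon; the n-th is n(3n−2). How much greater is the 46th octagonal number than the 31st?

46·(3·46 − 2) = 6256 and 31·(3·31 − 2) = 2821.
Difference: 6256 − 2821 = 3435.

3435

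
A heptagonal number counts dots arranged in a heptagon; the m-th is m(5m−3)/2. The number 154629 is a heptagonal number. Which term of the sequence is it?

Set n(5n−3)/2 = 154629, giving 5n² − 3n − 309258 = 0.
The discriminant is 9 + 40·154629 = 6185169, and √6185169 = 2487.
So n = (3 + 2487) / 10 = 2490/10 = 249.
Check: 249·(5·249 − 3)/2 = 154629. ✓

249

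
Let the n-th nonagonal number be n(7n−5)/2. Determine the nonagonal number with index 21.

1491

The 21st nonagonal number is n(7n−5)/2 with n = 21.
21·(7·21 − 5)/2 = 21·142/2 = 21·71 = 1491.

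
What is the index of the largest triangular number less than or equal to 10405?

143

Solve n(n+1)/2 ≤ 10405 for integer n.
n = 143 gives 10296 ≤ 10405, while n = 144 gives 10440 > 10405; so the answer is index 143.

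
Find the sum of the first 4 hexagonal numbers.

Σ i(2i−1) = 2Σi² − Σi over i = 1..4.
Σi = 10 and Σi² = 30.
2·30 − 1·10 = 50.

50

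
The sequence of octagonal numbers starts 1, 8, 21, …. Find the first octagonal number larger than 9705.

9976

Solve n(3n−2) > 9705 for integer n.
The largest n with value ≤ 9705 is 57 (since 9633 ≤ 9705 < 9976), so the first above is n = 58, value 9976.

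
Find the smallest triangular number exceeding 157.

171

Solve n(n+1)/2 > 157 for integer n.
The largest n with value ≤ 157 is 17 (since 153 ≤ 157 < 171), so the first above is n = 18, value 171.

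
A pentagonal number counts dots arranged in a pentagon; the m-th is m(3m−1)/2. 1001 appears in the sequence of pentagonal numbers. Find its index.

26

Set n(3n−1)/2 = 1001, giving 3n² − n − 2002 = 0.
The discriminant is 1 + 24·1001 = 24025, and √24025 = 155.
So n = (1 + 155) / 6 = 156/6 = 26.
Check: 26·(3·26 − 1)/2 = 1001. ✓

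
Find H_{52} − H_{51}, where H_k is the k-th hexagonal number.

205

Consecutive hexagonal numbers differ by 4n − 3: here 4·52 − 3 = 205.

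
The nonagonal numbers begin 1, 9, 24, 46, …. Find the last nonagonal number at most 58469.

Solve n(7n−5)/2 ≤ 58469 for integer n.
n = 129 gives 57921 ≤ 58469, while n = 130 gives 58825 > 58469; so the answer is 57921.

57921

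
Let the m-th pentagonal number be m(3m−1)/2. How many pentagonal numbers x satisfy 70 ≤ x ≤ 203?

5

The n-th pentagonal number is n(3n−1)/2.
Smallest index with value ≥ 70: n = 7 (giving 70).
Largest index with value ≤ 203: n = 11 (giving 176).
Indices 7 through 11: 5 terms.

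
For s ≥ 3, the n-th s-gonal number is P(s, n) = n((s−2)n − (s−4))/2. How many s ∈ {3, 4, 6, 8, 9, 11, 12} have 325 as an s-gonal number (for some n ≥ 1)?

s = 3: P(3, 25) = 325. ✓
s = 4: P(4, 18) = 324 and P(4, 19) = 361; 325 is not s-gonal.
s = 6: P(6, 13) = 325. ✓
s = 8: P(8, 10) = 280 and P(8, 11) = 341; 325 is not s-gonal.
s = 9: P(9, 10) = 325. ✓
s = 11: P(11, 8) = 260 and P(11, 9) = 333; 325 is not s-gonal.
s = 12: P(12, 8) = 288 and P(12, 9) = 369; 325 is not s-gonal.
Hits: s ∈ {3, 6, 9} → 3.

3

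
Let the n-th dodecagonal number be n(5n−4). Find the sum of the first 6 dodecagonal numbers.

371

Σ i(5i−4) = 5Σi² − 4Σi over i = 1..6.
Σi = 21 and Σi² = 91.
5·91 − 4·21 = 371.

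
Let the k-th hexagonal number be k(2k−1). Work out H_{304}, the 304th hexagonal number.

184528

The 304th hexagonal number is n(2n−1) with n = 304.
304·(2·304 − 1) = 304·607 = 184528.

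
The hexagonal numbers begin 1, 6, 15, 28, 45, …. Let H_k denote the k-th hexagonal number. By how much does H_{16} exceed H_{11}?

16·(2·16 − 1) = 496 and 11·(2·11 − 1) = 231.
Difference: 496 − 231 = 265.

265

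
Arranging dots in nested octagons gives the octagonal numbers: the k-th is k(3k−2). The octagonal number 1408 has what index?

Set n(3n−2) = 1408, giving 3n² − 2n − 1408 = 0.
The discriminant is 4 + 12·1408 = 16900, and √16900 = 130.
So n = (2 + 130) / 6 = 132/6 = 22.

22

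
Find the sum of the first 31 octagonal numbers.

Σ i(3i−2) = 3Σi² − 2Σi over i = 1..31.
Σi = 496 and Σi² = 10416.
3·10416 − 2·496 = 30256.

30256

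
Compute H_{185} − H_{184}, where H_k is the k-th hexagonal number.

737

Consecutive hexagonal numbers differ by 4n − 3: here 4·185 − 3 = 737.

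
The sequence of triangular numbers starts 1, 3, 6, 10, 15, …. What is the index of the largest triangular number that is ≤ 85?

Solve n(n+1)/2 ≤ 85 for integer n.
n = 12 gives 78 ≤ 85, while n = 13 gives 91 > 85; so the answer is index 12.

12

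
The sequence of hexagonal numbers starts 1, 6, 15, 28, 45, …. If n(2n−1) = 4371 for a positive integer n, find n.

47

Set n(2n−1) = 4371, giving 2n² − n − 4371 = 0.
So n = (1 + 187) / 4 = 188/4 = 47.
Check: 47·(2·47 − 1) = 4371. ✓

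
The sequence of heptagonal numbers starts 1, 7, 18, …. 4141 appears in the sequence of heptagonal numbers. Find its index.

41

Set n(5n−3)/2 = 4141, giving 5n² − 3n − 8282 = 0.
So n = (3 + 407) / 10 = 410/10 = 41.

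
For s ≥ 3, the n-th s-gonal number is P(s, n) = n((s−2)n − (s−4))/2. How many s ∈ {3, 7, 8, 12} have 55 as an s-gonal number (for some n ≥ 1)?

2

s = 3: P(3, 10) = 55. ✓
s = 7: P(7, 5) = 55. ✓
s = 8: P(8, 4) = 40 and P(8, 5) = 65; 55 is not s-gonal.
s = 12: P(12, 3) = 33 and P(12, 4) = 64; 55 is not s-gonal.
Hits: s ∈ {3, 7} → 2.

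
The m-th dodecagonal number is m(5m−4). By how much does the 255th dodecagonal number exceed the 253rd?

5072

255·(5·255 − 4) = 324105 and 253·(5·253 − 4) = 319033.
Difference: 324105 − 319033 = 5072.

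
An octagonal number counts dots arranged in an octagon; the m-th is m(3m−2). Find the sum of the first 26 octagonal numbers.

17901

Σ i(3i−2) = 3Σi² − 2Σi over i = 1..26.
Σi = 351 and Σi² = 6201.
3·6201 − 2·351 = 17901.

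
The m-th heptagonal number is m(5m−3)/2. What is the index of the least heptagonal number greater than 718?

18

Solve n(5n−3)/2 > 718 for integer n.
The largest n with value ≤ 718 is 17 (since 697 ≤ 718 < 783), so the first above is n = 18, value 783.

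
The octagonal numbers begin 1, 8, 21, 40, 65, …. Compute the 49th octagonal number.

49·(3·49 − 2) = 49·145 = 7105.

7105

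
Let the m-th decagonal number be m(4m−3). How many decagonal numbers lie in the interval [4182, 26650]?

50

The n-th decagonal number is n(4n−3).
Smallest index with value ≥ 4182: n = 33 (giving 4257).
Largest index with value ≤ 26650: n = 82 (giving 26650).
Indices 33 through 82: 50 terms.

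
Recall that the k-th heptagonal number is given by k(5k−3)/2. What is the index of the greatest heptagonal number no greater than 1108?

Solve n(5n−3)/2 ≤ 1108 for integer n.
n = 21 gives 1071 ≤ 1108, while n = 22 gives 1177 > 1108; so the answer is index 21.

21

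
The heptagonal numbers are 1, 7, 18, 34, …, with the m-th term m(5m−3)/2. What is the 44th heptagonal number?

The 44th heptagonal number is n(5n−3)/2 with n = 44.
44·(5·44 − 3)/2 = 44·217/2 = 4774.

4774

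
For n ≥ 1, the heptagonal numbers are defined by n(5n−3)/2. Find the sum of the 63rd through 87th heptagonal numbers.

352000

Σ i(5i−3)/2 = (5Σi² − 3Σi) / 2 over i = 63..87.
Σi = 3828 − 1953 = 1875 and Σi² = 223300 − 81375 = 141925.
(5·141925 − 3·1875) / 2 = 704000/2 = 352000.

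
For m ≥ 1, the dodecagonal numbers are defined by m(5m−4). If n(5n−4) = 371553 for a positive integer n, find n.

Set n(5n−4) = 371553, giving 5n² − 4n − 371553 = 0.
So n = (4 + 2726) / 10 = 2730/10 = 273.

273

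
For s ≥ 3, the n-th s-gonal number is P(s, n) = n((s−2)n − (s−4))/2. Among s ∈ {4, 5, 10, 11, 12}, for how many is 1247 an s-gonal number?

1

s = 4: P(4, 35) = 1225 and P(4, 36) = 1296; 1247 is not s-gonal.
s = 5: P(5, 29) = 1247. ✓
s = 10: P(10, 18) = 1242 and P(10, 19) = 1387; 1247 is not s-gonal.
s = 11: P(11, 17) = 1241 and P(11, 18) = 1395; 1247 is not s-gonal.
s = 12: P(12, 16) = 1216 and P(12, 17) = 1377; 1247 is not s-gonal.
Hits: s ∈ {5} → 1.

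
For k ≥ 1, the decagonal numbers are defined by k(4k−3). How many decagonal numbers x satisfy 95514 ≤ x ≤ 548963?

216

The n-th decagonal number is n(4n−3).
Smallest index with value ≥ 95514: n = 155 (giving 95635).
Largest index with value ≤ 548963: n = 370 (giving 546490).
Indices 155 through 370: 216 terms.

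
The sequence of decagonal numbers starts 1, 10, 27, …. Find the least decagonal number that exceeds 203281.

Solve n(4n−3) > 203281 for integer n.
The largest n with value ≤ 203281 is 225 (since 201825 ≤ 203281 < 203626), so the first above is n = 226, value 203626.

203626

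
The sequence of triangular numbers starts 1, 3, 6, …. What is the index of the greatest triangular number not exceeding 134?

15

Solve n(n+1)/2 ≤ 134 for integer n.
n = 15 gives 120 ≤ 134, while n = 16 gives 136 > 134; so the answer is index 15.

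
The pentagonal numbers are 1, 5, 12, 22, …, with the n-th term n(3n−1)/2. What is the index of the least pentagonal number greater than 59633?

Solve n(3n−1)/2 > 59633 for integer n.
The largest n with value ≤ 59633 is 199 (since 59302 ≤ 59633 < 59900), so the first above is n = 200, value 59900.

200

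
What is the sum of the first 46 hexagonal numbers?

Σ i(2i−1) = 2Σi² − Σi over i = 1..46.
Σi = 1081 and Σi² = 33511.
2·33511 − 1·1081 = 65941.

65941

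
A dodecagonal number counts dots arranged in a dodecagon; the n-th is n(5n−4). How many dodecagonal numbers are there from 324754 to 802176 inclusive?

The n-th dodecagonal number is n(5n−4).
Smallest index with value ≥ 324754: n = 256 (giving 326656).
Largest index with value ≤ 802176: n = 400 (giving 798400).
Indices 256 through 400: 145 terms.

145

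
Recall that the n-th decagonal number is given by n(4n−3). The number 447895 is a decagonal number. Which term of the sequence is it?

Set n(4n−3) = 447895, giving 4n² − 3n − 447895 = 0.
The discriminant is 9 + 16·447895 = 7166329, and √7166329 = 2677.
So n = (3 + 2677) / 8 = 2680/8 = 335.

335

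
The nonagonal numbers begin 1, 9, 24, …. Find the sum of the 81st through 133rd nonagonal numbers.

Σ i(7i−5)/2 = (7Σi² − 5Σi) / 2 over i = 81..133.
Σi = 8911 − 3240 = 5671 and Σi² = 793079 − 173880 = 619199.
(7·619199 − 5·5671) / 2 = 4306038/2 = 2153019.

2153019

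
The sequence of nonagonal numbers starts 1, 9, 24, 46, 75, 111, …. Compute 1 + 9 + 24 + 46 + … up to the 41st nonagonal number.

81221

Σ i(7i−5)/2 = (7Σi² − 5Σi) / 2 over i = 1..41.
Σi = 861 and Σi² = 23821.
(7·23821 − 5·861) / 2 = 162442/2 = 81221.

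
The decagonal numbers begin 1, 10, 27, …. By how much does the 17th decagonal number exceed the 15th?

250

17·(4·17 − 3) = 1105 and 15·(4·15 − 3) = 855.
Difference: 1105 − 855 = 250.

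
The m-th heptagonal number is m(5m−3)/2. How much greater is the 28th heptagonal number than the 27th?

136

Consecutive heptagonal numbers differ by 5n − 4: here 5·28 − 4 = 136.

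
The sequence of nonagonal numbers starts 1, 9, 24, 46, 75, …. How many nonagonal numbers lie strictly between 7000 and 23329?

The n-th nonagonal number is n(7n−5)/2.
Smallest index with value > 7000: n = 46 (giving 7291).
Largest index with value < 23329: n = 81 (giving 22761).
Indices 46 through 81: 36 terms.

36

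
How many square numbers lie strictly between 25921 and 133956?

204

The n-th square number is n².
Smallest index with value > 25921: n = 162 (giving 26244).
Largest index with value < 133956: n = 365 (giving 133225).
Indices 162 through 365: 204 terms.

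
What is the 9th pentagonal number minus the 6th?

66

9·(3·9 − 1)/2 = 117 and 6·(3·6 − 1)/2 = 51.
Difference: 117 − 51 = 66.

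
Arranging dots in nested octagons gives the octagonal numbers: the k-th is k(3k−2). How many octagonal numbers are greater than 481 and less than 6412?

The n-th octagonal number is n(3n−2).
Smallest index with value > 481: n = 14 (giving 560).
Largest index with value < 6412: n = 46 (giving 6256).
Indices 14 through 46: 33 terms.

33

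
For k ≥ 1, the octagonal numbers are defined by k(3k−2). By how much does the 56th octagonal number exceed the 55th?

Consecutive octagonal numbers differ by 6n − 5: here 6·56 − 5 = 331.

331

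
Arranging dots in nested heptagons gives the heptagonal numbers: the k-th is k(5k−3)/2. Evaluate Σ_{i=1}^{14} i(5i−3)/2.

Σ i(5i−3)/2 = (5Σi² − 3Σi) / 2 over i = 1..14.
Σi = 105 and Σi² = 1015.
(5·1015 − 3·105) / 2 = 4760/2 = 2380.

2380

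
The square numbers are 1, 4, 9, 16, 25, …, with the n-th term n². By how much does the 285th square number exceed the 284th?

n² − (n−1)² = 2n − 1, so 285² − 284² = 2·285 − 1 = 569.

569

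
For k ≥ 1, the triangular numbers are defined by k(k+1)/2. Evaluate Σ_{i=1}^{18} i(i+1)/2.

1140

Σ i(i+1)/2 = (Σi² + Σi) / 2 over i = 1..18.
Σi = 171 and Σi² = 2109.
(1·2109 + 1·171) / 2 = 2280/2 = 1140.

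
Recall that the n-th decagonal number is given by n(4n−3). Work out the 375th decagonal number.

The 375th decagonal number is n(4n−3) with n = 375.
375·(4·375 − 3) = 375·1497 = 561375.

561375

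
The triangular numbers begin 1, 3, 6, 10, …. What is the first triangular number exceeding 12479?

12561

Solve n(n+1)/2 > 12479 for integer n.
The largest n with value ≤ 12479 is 157 (since 12403 ≤ 12479 < 12561), so the first above is n = 158, value 12561.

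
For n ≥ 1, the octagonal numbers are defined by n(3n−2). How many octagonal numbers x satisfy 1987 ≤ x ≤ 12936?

The n-th octagonal number is n(3n−2).
Smallest index with value ≥ 1987: n = 27 (giving 2133).
Largest index with value ≤ 12936: n = 66 (giving 12936).
Indices 27 through 66: 40 terms.

40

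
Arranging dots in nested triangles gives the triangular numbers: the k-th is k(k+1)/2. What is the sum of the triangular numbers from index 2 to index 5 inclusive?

34

Σ i(i+1)/2 = (Σi² + Σi) / 2 over i = 2..5.
Σi = 15 − 1 = 14 and Σi² = 55 − 1 = 54.
(1·54 + 1·14) / 2 = 68/2 = 34.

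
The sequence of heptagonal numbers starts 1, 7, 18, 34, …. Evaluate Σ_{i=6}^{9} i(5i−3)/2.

530

Σ i(5i−3)/2 = (5Σi² − 3Σi) / 2 over i = 6..9.
Σi = 45 − 15 = 30 and Σi² = 285 − 55 = 230.
(5·230 − 3·30) / 2 = 1060/2 = 530.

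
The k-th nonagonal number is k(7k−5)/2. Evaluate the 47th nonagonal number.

The 47th nonagonal number is n(7n−5)/2 with n = 47.
47·(7·47 − 5)/2 = 47·324/2 = 47·162 = 7614.

7614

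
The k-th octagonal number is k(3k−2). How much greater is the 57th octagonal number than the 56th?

337

Consecutive octagonal numbers differ by 6n − 5: here 6·57 − 5 = 337.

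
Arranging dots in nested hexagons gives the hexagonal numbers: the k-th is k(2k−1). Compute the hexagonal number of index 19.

703

The 19th hexagonal number is n(2n−1) with n = 19.
19·(2·19 − 1) = 19·37 = 703.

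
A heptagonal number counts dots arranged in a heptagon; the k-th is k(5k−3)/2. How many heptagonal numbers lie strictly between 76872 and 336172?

The n-th heptagonal number is n(5n−3)/2.
Smallest index with value > 76872: n = 176 (giving 77176).
Largest index with value < 336172: n = 366 (giving 334341).
Indices 176 through 366: 191 terms.

191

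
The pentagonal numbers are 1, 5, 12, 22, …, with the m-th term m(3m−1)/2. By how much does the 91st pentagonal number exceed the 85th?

91·(3·91 − 1)/2 = 12376 and 85·(3·85 − 1)/2 = 10795.
Difference: 12376 − 10795 = 1581.

1581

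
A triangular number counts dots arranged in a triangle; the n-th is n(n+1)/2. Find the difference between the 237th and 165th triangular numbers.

14508

237·238/2 = 28203 and 165·166/2 = 13695.
Difference: 28203 − 13695 = 14508.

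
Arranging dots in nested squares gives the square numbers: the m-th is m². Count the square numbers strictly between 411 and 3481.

38

The n-th square number is n².
Smallest index with value > 411: n = 21 (giving 441).
Largest index with value < 3481: n = 58 (giving 3364).
Indices 21 through 58: 38 terms.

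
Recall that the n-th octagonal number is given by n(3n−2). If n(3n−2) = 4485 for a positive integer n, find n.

Set n(3n−2) = 4485, giving 3n² − 2n − 4485 = 0.
The discriminant is 4 + 12·4485 = 53824, and √53824 = 232.
So n = (2 + 232) / 6 = 234/6 = 39.

39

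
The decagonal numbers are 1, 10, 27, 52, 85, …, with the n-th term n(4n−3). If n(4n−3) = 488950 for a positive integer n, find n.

350

Set n(4n−3) = 488950, giving 4n² − 3n − 488950 = 0.
The discriminant is 9 + 16·488950 = 7823209, and √7823209 = 2797.
So n = (3 + 2797) / 8 = 2800/8 = 350.
Check: 350·(4·350 − 3) = 488950. ✓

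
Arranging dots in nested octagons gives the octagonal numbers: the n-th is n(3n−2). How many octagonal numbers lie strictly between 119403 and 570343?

The n-th octagonal number is n(3n−2).
Smallest index with value > 119403: n = 200 (giving 119600).
Largest index with value < 570343: n = 436 (giving 569416).
Indices 200 through 436: 237 terms.

237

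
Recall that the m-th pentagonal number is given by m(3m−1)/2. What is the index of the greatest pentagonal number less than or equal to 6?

2

Solve n(3n−1)/2 ≤ 6 for integer n.
n = 2 gives 5 ≤ 6, while n = 3 gives 12 > 6; so the answer is index 2.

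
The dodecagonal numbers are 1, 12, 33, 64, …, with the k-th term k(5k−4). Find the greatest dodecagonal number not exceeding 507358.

504348

Solve n(5n−4) ≤ 507358 for integer n.
n = 318 gives 504348 ≤ 507358, while n = 319 gives 507529 > 507358; so the answer is 504348.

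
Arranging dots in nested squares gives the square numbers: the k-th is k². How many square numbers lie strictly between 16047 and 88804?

171

The n-th square number is n².
Smallest index with value > 16047: n = 127 (giving 16129).
Largest index with value < 88804: n = 297 (giving 88209).
Indices 127 through 297: 171 terms.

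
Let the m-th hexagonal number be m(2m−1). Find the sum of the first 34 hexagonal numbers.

Σ i(2i−1) = 2Σi² − Σi over i = 1..34.
Σi = 595 and Σi² = 13685.
2·13685 − 1·595 = 26775.

26775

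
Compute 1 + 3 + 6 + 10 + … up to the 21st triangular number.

1771

Σ i(i+1)/2 = (Σi² + Σi) / 2 over i = 1..21.
Σi = 231 and Σi² = 3311.
(1·3311 + 1·231) / 2 = 3542/2 = 1771.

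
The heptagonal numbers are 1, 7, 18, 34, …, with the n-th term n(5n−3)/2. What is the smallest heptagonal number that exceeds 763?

783

Solve n(5n−3)/2 > 763 for integer n.
The largest n with value ≤ 763 is 17 (since 697 ≤ 763 < 783), so the first above is n = 18, value 783.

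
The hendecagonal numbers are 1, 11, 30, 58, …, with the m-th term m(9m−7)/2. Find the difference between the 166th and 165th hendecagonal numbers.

Consecutive hendecagonal numbers differ by 9n − 8: here 9·166 − 8 = 1486.

1486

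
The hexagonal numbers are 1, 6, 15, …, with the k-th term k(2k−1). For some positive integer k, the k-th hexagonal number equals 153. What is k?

Set n(2n−1) = 153, giving 2n² − n − 153 = 0.
The discriminant is 1 + 8·153 = 1225, and √1225 = 35.
So n = (1 + 35) / 4 = 36/4 = 9.
Check: 9·(2·9 − 1) = 153. ✓

9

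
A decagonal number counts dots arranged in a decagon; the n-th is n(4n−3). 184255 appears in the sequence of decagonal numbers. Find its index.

Set n(4n−3) = 184255, giving 4n² − 3n − 184255 = 0.
So n = (3 + 1717) / 8 = 1720/8 = 215.

215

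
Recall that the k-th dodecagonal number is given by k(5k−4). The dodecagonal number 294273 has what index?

Set n(5n−4) = 294273, giving 5n² − 4n − 294273 = 0.
The discriminant is 16 + 20·294273 = 5885476, and √5885476 = 2426.
So n = (4 + 2426) / 10 = 2430/10 = 243.

243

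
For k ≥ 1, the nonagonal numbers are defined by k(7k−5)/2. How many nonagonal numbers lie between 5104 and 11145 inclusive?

18

The n-th nonagonal number is n(7n−5)/2.
Smallest index with value ≥ 5104: n = 39 (giving 5226).
Largest index with value ≤ 11145: n = 56 (giving 10836).
Indices 39 through 56: 18 terms.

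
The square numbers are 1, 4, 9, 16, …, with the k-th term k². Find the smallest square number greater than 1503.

1521

Solve n² > 1503 for integer n.
The largest n with value ≤ 1503 is 38 (since 1444 ≤ 1503 < 1521), so the first above is n = 39, value 1521.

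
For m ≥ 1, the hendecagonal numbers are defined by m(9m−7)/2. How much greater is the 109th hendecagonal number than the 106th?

109·(9·109 − 7)/2 = 53083 and 106·(9·106 − 7)/2 = 50191.
Difference: 53083 − 50191 = 2892.

2892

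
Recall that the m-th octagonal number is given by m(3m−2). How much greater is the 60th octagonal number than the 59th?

355

Consecutive octagonal numbers differ by 6n − 5: here 6·60 − 5 = 355.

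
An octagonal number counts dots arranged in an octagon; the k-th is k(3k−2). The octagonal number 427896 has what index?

378

Set n(3n−2) = 427896, giving 3n² − 2n − 427896 = 0.
The discriminant is 4 + 12·427896 = 5134756, and √5134756 = 2266.
So n = (2 + 2266) / 6 = 2268/6 = 378.
Check: 378·(3·378 − 2) = 427896. ✓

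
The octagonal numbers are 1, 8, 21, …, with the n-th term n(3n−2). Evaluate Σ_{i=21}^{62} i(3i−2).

Σ i(3i−2) = 3Σi² − 2Σi over i = 21..62.
Σi = 1953 − 210 = 1743 and Σi² = 81375 − 2870 = 78505.
3·78505 − 2·1743 = 232029.

232029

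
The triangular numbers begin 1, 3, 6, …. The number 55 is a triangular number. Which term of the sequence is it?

Set n(n+1)/2 = 55, giving n² + n − 110 = 0.
The discriminant is 1 + 8·55 = 441, and √441 = 21.
So n = (-1 + 21) / 2 = 20/2 = 10.
Check: 10·11/2 = 55. ✓

10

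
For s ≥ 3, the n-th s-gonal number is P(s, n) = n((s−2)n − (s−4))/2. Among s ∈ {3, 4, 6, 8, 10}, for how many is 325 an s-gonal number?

2

s = 3: P(3, 25) = 325. ✓
s = 4: P(4, 18) = 324 and P(4, 19) = 361; 325 is not s-gonal.
s = 6: P(6, 13) = 325. ✓
s = 8: P(8, 10) = 280 and P(8, 11) = 341; 325 is not s-gonal.
s = 10: P(10, 9) = 297 and P(10, 10) = 370; 325 is not s-gonal.
Hits: s ∈ {3, 6} → 2.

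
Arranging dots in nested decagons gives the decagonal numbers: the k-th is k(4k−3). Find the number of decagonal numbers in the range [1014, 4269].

The n-th decagonal number is n(4n−3).
Smallest index with value ≥ 1014: n = 17 (giving 1105).
Largest index with value ≤ 4269: n = 33 (giving 4257).
Indices 17 through 33: 17 terms.

17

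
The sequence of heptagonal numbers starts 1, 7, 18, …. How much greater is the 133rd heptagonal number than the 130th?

1968

133·(5·133 − 3)/2 = 44023 and 130·(5·130 − 3)/2 = 42055.
Difference: 44023 − 42055 = 1968.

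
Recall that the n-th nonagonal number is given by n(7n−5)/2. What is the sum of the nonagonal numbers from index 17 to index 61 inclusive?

261735

Σ i(7i−5)/2 = (7Σi² − 5Σi) / 2 over i = 17..61.
Σi = 1891 − 136 = 1755 and Σi² = 77531 − 1496 = 76035.
(7·76035 − 5·1755) / 2 = 523470/2 = 261735.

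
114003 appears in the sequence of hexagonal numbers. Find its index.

Set n(2n−1) = 114003, giving 2n² − n − 114003 = 0.
The discriminant is 1 + 8·114003 = 912025, and √912025 = 955.
So n = (1 + 955) / 4 = 956/4 = 239.
Check: 239·(2·239 − 1) = 114003. ✓

239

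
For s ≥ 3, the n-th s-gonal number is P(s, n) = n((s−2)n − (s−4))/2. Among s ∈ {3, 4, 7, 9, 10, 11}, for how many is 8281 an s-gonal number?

2

s = 3: P(3, 128) = 8256 and P(3, 129) = 8385; 8281 is not s-gonal.
s = 4: P(4, 91) = 8281. ✓
s = 7: P(7, 57) = 8037 and P(7, 58) = 8323; 8281 is not s-gonal.
s = 9: P(9, 49) = 8281. ✓
s = 10: P(10, 45) = 7965 and P(10, 46) = 8326; 8281 is not s-gonal.
s = 11: P(11, 43) = 8170 and P(11, 44) = 8558; 8281 is not s-gonal.
Hits: s ∈ {4, 9} → 2.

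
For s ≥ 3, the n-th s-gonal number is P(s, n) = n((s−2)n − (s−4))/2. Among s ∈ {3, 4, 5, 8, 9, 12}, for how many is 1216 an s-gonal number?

2

s = 3: P(3, 48) = 1176 and P(3, 49) = 1225; 1216 is not s-gonal.
s = 4: P(4, 34) = 1156 and P(4, 35) = 1225; 1216 is not s-gonal.
s = 5: P(5, 28) = 1162 and P(5, 29) = 1247; 1216 is not s-gonal.
s = 8: P(8, 20) = 1160 and P(8, 21) = 1281; 1216 is not s-gonal.
s = 9: P(9, 19) = 1216. ✓
s = 12: P(12, 16) = 1216. ✓
Hits: s ∈ {9, 12} → 2.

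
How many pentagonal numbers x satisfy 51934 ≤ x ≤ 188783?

168

The n-th pentagonal number is n(3n−1)/2.
Smallest index with value ≥ 51934: n = 187 (giving 52360).
Largest index with value ≤ 188783: n = 354 (giving 187797).
Indices 187 through 354: 168 terms.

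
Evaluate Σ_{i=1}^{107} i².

414090

Σ_{i=1}^{107} i² = 107·108·215/6 = 414090.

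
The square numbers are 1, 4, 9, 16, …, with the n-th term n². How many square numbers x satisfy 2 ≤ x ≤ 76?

7

The n-th square number is n².
Smallest index with value ≥ 2: n = 2 (giving 4).
Largest index with value ≤ 76: n = 8 (giving 64).
Indices 2 through 8: 7 terms.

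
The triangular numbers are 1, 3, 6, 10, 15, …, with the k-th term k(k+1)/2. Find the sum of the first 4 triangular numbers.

20

Σ i(i+1)/2 = (Σi² + Σi) / 2 over i = 1..4.
Σi = 10 and Σi² = 30.
(1·30 + 1·10) / 2 = 40/2 = 20.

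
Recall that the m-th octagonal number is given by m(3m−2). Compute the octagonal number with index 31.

2821

31·(3·31 − 2) = 31·91 = 2821.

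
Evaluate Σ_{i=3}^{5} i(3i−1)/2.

69

Σ i(3i−1)/2 = (3Σi² − Σi) / 2 over i = 3..5.
Σi = 15 − 3 = 12 and Σi² = 55 − 5 = 50.
(3·50 − 1·12) / 2 = 138/2 = 69.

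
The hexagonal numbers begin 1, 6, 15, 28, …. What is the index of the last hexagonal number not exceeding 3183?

40

Solve n(2n−1) ≤ 3183 for integer n.
n = 40 gives 3160 ≤ 3183, while n = 41 gives 3321 > 3183; so the answer is index 40.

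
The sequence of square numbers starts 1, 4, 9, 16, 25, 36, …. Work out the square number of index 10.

100

10² = 100.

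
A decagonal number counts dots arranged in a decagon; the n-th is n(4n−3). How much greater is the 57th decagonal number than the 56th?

Consecutive decagonal numbers differ by 8n − 7: here 8·57 − 7 = 449.

449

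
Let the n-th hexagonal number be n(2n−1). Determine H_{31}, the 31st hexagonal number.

The 31st hexagonal number is n(2n−1) with n = 31.
31·(2·31 − 1) = 31·61 = 1891.

1891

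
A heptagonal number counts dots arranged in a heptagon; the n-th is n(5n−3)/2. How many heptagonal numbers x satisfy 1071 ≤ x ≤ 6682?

32

The n-th heptagonal number is n(5n−3)/2.
Smallest index with value ≥ 1071: n = 21 (giving 1071).
Largest index with value ≤ 6682: n = 52 (giving 6682).
Indices 21 through 52: 32 terms.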